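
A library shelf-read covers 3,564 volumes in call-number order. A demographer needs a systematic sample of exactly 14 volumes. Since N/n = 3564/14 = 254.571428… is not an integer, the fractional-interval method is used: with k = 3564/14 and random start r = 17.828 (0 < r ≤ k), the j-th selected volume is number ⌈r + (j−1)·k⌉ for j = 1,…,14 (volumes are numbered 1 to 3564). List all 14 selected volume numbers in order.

18, 273, 527, 782, 1037, 1291, 1546, 1800, 2055, 2309, 2564, 2819, 3073, 3328

j=1: r + 0k = 17.828 → ⌈·⌉ = 18
j=2: r + 1k = 272.399428… → ⌈·⌉ = 273
j=3: r + 2k = 526.970857… → ⌈·⌉ = 527
j=4: r + 3k = 781.542285… → ⌈·⌉ = 782
j=5: r + 4k = 1036.113714… → ⌈·⌉ = 1037
j=6: r + 5k = 1290.685142… → ⌈·⌉ = 1291
j=7: r + 6k = 1545.256571… → ⌈·⌉ = 1546
j=8: r + 7k = 1799.828 → ⌈·⌉ = 1800
j=9: r + 8k = 2054.399428… → ⌈·⌉ = 2055
j=10: r + 9k = 2308.970857… → ⌈·⌉ = 2309
j=11: r + 10k = 2563.542285… → ⌈·⌉ = 2564
j=12: r + 11k = 2818.113714… → ⌈·⌉ = 2819
j=13: r + 12k = 3072.685142… → ⌈·⌉ = 3073
j=14: r + 13k = 3327.256571… → ⌈·⌉ = 3328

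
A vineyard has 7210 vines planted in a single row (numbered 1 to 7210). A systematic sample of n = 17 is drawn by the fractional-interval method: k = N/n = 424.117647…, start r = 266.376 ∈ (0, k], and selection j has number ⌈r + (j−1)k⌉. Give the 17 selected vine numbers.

267, 691, 1115, 1539, 1963, 2387, 2812, 3236, 3660, 4084, 4508, 4932, 5356, 5780, 6205, 6629, 7053

j=1: r + 0k = 266.376 → ⌈·⌉ = 267
j=2: r + 1k = 690.493647… → ⌈·⌉ = 691
j=3: r + 2k = 1114.611294… → ⌈·⌉ = 1115
j=4: r + 3k = 1538.728941… → ⌈·⌉ = 1539
j=5: r + 4k = 1962.846588… → ⌈·⌉ = 1963
j=6: r + 5k = 2386.964235… → ⌈·⌉ = 2387
j=7: r + 6k = 2811.081882… → ⌈·⌉ = 2812
j=8: r + 7k = 3235.199529… → ⌈·⌉ = 3236
j=9: r + 8k = 3659.317176… → ⌈·⌉ = 3660
j=10: r + 9k = 4083.434823… → ⌈·⌉ = 4084
j=11: r + 10k = 4507.552470… → ⌈·⌉ = 4508
j=12: r + 11k = 4931.670117… → ⌈·⌉ = 4932
j=13: r + 12k = 5355.787764… → ⌈·⌉ = 5356
j=14: r + 13k = 5779.905411… → ⌈·⌉ = 5780
j=15: r + 14k = 6204.023058… → ⌈·⌉ = 6205
j=16: r + 15k = 6628.140705… → ⌈·⌉ = 6629
j=17: r + 16k = 7052.258352… → ⌈·⌉ = 7053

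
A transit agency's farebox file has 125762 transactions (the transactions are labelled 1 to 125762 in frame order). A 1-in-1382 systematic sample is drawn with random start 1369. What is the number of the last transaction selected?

k = 1382
91st selection = r + (91−1)·k = 1369 + 90×1382 = 1369 + 124380 = 125749

125749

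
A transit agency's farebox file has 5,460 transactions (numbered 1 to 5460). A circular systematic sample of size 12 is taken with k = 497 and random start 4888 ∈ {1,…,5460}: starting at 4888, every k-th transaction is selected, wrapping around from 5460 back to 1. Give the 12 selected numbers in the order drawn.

4888, 5385, 422, 919, 1416, 1913, 2410, 2907, 3404, 3901, 4398, 4895

Selection 1: 4888
Selection 2: 4888 + 497 = 5385
Selection 3: 5385 + 497 = 5882 → 5882 − 5460 = 422
Selection 4: 422 + 497 = 919
Selection 5: 919 + 497 = 1416
Selection 6: 1416 + 497 = 1913
Selection 7: 1913 + 497 = 2410
Selection 8: 2410 + 497 = 2907
Selection 9: 2907 + 497 = 3404
Selection 10: 3404 + 497 = 3901
Selection 11: 3901 + 497 = 4398
Selection 12: 4398 + 497 = 4895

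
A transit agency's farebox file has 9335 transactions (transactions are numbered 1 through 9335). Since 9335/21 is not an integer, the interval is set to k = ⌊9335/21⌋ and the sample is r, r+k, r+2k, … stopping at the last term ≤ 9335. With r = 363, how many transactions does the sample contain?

k = ⌊9335/21⌋ = 444
Achieved size = ⌊(9335 − 363)/444⌋ + 1 = ⌊8972/444⌋ + 1 = 20 + 1 = 21
(last selection: 363 + 20×444 = 9243 ≤ 9335; next would be 9687 > 9335)

21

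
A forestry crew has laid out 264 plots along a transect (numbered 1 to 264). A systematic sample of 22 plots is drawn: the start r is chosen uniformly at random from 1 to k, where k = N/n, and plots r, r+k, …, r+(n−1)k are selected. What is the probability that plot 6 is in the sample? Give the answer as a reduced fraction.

1/12

k = 264/22 = 12.
Plot 6 is selected iff r ≡ 6 (mod 12); exactly one such r in {1,…,12}.
Inclusion probability = 1/12.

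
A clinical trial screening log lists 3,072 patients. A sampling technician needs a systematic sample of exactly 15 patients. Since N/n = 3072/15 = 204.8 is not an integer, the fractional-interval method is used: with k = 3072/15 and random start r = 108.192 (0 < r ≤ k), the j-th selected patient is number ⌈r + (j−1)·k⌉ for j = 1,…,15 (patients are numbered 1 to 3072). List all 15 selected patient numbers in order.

109, 313, 518, 723, 928, 1133, 1337, 1542, 1747, 1952, 2157, 2361, 2566, 2771, 2976

j=1: r + 0k = 108.192 → ⌈·⌉ = 109
j=2: r + 1k = 312.992 → ⌈·⌉ = 313
j=3: r + 2k = 517.792 → ⌈·⌉ = 518
j=4: r + 3k = 722.592 → ⌈·⌉ = 723
j=5: r + 4k = 927.392 → ⌈·⌉ = 928
j=6: r + 5k = 1132.192 → ⌈·⌉ = 1133
j=7: r + 6k = 1336.992 → ⌈·⌉ = 1337
j=8: r + 7k = 1541.792 → ⌈·⌉ = 1542
j=9: r + 8k = 1746.592 → ⌈·⌉ = 1747
j=10: r + 9k = 1951.392 → ⌈·⌉ = 1952
j=11: r + 10k = 2156.192 → ⌈·⌉ = 2157
j=12: r + 11k = 2360.992 → ⌈·⌉ = 2361
j=13: r + 12k = 2565.792 → ⌈·⌉ = 2566
j=14: r + 13k = 2770.592 → ⌈·⌉ = 2771
j=15: r + 14k = 2975.392 → ⌈·⌉ = 2976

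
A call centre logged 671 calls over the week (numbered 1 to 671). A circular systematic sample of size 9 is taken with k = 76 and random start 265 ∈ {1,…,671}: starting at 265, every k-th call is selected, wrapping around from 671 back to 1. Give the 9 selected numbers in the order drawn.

Selection 1: 265
Selection 2: 265 + 76 = 341
Selection 3: 341 + 76 = 417
Selection 4: 417 + 76 = 493
Selection 5: 493 + 76 = 569
Selection 6: 569 + 76 = 645
Selection 7: 645 + 76 = 721 → 721 − 671 = 50
Selection 8: 50 + 76 = 126
Selection 9: 126 + 76 = 202

265, 341, 417, 493, 569, 645, 50, 126, 202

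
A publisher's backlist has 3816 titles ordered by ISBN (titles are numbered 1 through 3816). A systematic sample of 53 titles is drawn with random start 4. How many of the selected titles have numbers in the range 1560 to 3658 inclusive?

k = 3816/53 = 72
First selection ≥ 1560: 4 + ⌈(1560−4)/72⌉·72 = 4 + 22×72 = 1588
Last selection ≤ 3658: 4 + ⌊(3658−4)/72⌋·72 = 4 + 50×72 = 3604
Count = 50 − 22 + 1 = 29

29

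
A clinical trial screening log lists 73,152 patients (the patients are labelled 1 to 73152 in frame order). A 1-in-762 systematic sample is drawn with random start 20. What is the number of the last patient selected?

72410

k = 762
96th selection = r + (96−1)·k = 20 + 95×762 = 20 + 72390 = 72410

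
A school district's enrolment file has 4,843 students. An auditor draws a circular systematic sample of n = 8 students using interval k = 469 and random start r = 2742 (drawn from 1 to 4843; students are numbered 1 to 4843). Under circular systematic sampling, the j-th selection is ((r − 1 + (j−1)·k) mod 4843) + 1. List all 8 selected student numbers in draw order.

2742, 3211, 3680, 4149, 4618, 244, 713, 1182

Selection 1: 2742
Selection 2: 2742 + 469 = 3211
Selection 3: 3211 + 469 = 3680
Selection 4: 3680 + 469 = 4149
Selection 5: 4149 + 469 = 4618
Selection 6: 4618 + 469 = 5087 → 5087 − 4843 = 244
Selection 7: 244 + 469 = 713
Selection 8: 713 + 469 = 1182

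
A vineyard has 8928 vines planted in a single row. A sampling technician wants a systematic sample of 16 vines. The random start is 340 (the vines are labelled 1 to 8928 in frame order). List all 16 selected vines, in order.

k = N/n = 8928/16 = 558
vine 1: 340
vine 2: 340 + 558 = 898
vine 3: 898 + 558 = 1456
vine 4: 1456 + 558 = 2014
vine 5: 2014 + 558 = 2572
vine 6: 2572 + 558 = 3130
vine 7: 3130 + 558 = 3688
vine 8: 3688 + 558 = 4246
vine 9: 4246 + 558 = 4804
vine 10: 4804 + 558 = 5362
vine 11: 5362 + 558 = 5920
vine 12: 5920 + 558 = 6478
vine 13: 6478 + 558 = 7036
vine 14: 7036 + 558 = 7594
vine 15: 7594 + 558 = 8152
vine 16: 8152 + 558 = 8710

340, 898, 1456, 2014, 2572, 3130, 3688, 4246, 4804, 5362, 5920, 6478, 7036, 7594, 8152, 8710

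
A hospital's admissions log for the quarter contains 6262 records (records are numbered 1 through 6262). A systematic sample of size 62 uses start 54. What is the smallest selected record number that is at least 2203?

k = 6262/62 = 101
Steps past start: ⌈(2203 − 54)/101⌉ = ⌈2149/101⌉ = 22
Selected record: 54 + 22×101 = 2276

2276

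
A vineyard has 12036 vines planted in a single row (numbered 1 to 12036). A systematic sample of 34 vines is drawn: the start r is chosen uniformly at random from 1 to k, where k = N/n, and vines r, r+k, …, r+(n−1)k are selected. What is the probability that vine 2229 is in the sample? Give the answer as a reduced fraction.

k = 12036/34 = 354.
Vine 2229 is selected iff r ≡ 2229 (mod 354); exactly one such r in {1,…,354}.
Inclusion probability = 1/354.

1/354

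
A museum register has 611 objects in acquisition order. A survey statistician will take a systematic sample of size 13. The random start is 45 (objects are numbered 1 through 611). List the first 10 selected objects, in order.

k = N/n = 611/13 = 47
object 1: 45
object 2: 45 + 47 = 92
object 3: 92 + 47 = 139
object 4: 139 + 47 = 186
object 5: 186 + 47 = 233
object 6: 233 + 47 = 280
object 7: 280 + 47 = 327
object 8: 327 + 47 = 374
object 9: 374 + 47 = 421
object 10: 421 + 47 = 468

45, 92, 139, 186, 233, 280, 327, 374, 421, 468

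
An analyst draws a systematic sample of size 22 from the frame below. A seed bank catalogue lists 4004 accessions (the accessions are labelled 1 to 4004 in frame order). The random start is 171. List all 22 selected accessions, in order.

171, 353, 535, 717, 899, 1081, 1263, 1445, 1627, 1809, 1991, 2173, 2355, 2537, 2719, 2901, 3083, 3265, 3447, 3629, 3811, 3993

k = N/n = 4004/22 = 182
accession 1: 171
accession 2: 171 + 182 = 353
accession 3: 353 + 182 = 535
accession 4: 535 + 182 = 717
accession 5: 717 + 182 = 899
accession 6: 899 + 182 = 1081
accession 7: 1081 + 182 = 1263
accession 8: 1263 + 182 = 1445
accession 9: 1445 + 182 = 1627
accession 10: 1627 + 182 = 1809
accession 11: 1809 + 182 = 1991
accession 12: 1991 + 182 = 2173
accession 13: 2173 + 182 = 2355
accession 14: 2355 + 182 = 2537
accession 15: 2537 + 182 = 2719
accession 16: 2719 + 182 = 2901
accession 17: 2901 + 182 = 3083
accession 18: 3083 + 182 = 3265
accession 19: 3265 + 182 = 3447
accession 20: 3447 + 182 = 3629
accession 21: 3629 + 182 = 3811
accession 22: 3811 + 182 = 3993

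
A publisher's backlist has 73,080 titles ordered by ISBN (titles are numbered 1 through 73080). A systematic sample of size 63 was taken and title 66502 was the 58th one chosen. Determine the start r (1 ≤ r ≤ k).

382

k = 73080/63 = 1160
r = 66502 − (58−1)×1160 = 66502 − 66120 = 382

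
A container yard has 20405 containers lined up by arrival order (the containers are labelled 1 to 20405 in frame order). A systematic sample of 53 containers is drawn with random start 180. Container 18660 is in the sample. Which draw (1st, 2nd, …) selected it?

k = 20405/53 = 385
position = (18660 − 180)/385 + 1 = 18480/385 + 1 = 48 + 1 = 49

49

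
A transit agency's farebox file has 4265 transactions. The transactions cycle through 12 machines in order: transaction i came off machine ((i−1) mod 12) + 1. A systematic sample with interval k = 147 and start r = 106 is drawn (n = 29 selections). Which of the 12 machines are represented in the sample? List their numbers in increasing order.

Consecutive selections differ by k = 147, so their machine numbers differ by 147 mod 12 = 3.
gcd(147, 12) = 3, so the sample visits 12/3 = 4 distinct residues mod 12.
Start 106 is machine 10; the machines hit are 1, 4, 7, 10.

1, 4, 7, 10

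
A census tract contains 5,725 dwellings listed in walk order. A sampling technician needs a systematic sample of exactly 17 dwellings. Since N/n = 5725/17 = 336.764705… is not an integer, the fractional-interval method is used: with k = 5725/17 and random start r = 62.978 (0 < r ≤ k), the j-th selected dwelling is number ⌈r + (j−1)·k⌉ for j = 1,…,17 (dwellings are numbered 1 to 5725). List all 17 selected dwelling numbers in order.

j=1: r + 0k = 62.978 → ⌈·⌉ = 63
j=2: r + 1k = 399.742705… → ⌈·⌉ = 400
j=3: r + 2k = 736.507411… → ⌈·⌉ = 737
j=4: r + 3k = 1073.272117… → ⌈·⌉ = 1074
j=5: r + 4k = 1410.036823… → ⌈·⌉ = 1411
j=6: r + 5k = 1746.801529… → ⌈·⌉ = 1747
j=7: r + 6k = 2083.566235… → ⌈·⌉ = 2084
j=8: r + 7k = 2420.330941… → ⌈·⌉ = 2421
j=9: r + 8k = 2757.095647… → ⌈·⌉ = 2758
j=10: r + 9k = 3093.860352… → ⌈·⌉ = 3094
j=11: r + 10k = 3430.625058… → ⌈·⌉ = 3431
j=12: r + 11k = 3767.389764… → ⌈·⌉ = 3768
j=13: r + 12k = 4104.154470… → ⌈·⌉ = 4105
j=14: r + 13k = 4440.919176… → ⌈·⌉ = 4441
j=15: r + 14k = 4777.683882… → ⌈·⌉ = 4778
j=16: r + 15k = 5114.448588… → ⌈·⌉ = 5115
j=17: r + 16k = 5451.213294… → ⌈·⌉ = 5452

63, 400, 737, 1074, 1411, 1747, 2084, 2421, 2758, 3094, 3431, 3768, 4105, 4441, 4778, 5115, 5452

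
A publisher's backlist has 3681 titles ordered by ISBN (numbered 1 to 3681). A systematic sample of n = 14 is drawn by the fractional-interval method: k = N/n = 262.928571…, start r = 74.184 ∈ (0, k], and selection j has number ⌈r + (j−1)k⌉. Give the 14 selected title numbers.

j=1: r + 0k = 74.184 → ⌈·⌉ = 75
j=2: r + 1k = 337.112571… → ⌈·⌉ = 338
j=3: r + 2k = 600.041142… → ⌈·⌉ = 601
j=4: r + 3k = 862.969714… → ⌈·⌉ = 863
j=5: r + 4k = 1125.898285… → ⌈·⌉ = 1126
j=6: r + 5k = 1388.826857… → ⌈·⌉ = 1389
j=7: r + 6k = 1651.755428… → ⌈·⌉ = 1652
j=8: r + 7k = 1914.684 → ⌈·⌉ = 1915
j=9: r + 8k = 2177.612571… → ⌈·⌉ = 2178
j=10: r + 9k = 2440.541142… → ⌈·⌉ = 2441
j=11: r + 10k = 2703.469714… → ⌈·⌉ = 2704
j=12: r + 11k = 2966.398285… → ⌈·⌉ = 2967
j=13: r + 12k = 3229.326857… → ⌈·⌉ = 3230
j=14: r + 13k = 3492.255428… → ⌈·⌉ = 3493

75, 338, 601, 863, 1126, 1389, 1652, 1915, 2178, 2441, 2704, 2967, 3230, 3493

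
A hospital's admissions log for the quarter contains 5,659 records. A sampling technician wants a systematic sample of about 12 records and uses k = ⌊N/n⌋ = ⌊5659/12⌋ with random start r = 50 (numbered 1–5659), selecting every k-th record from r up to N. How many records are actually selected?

12

k = ⌊5659/12⌋ = 471
Achieved size = ⌊(5659 − 50)/471⌋ + 1 = ⌊5609/471⌋ + 1 = 11 + 1 = 12
(last selection: 50 + 11×471 = 5231 ≤ 5659; next would be 5702 > 5659)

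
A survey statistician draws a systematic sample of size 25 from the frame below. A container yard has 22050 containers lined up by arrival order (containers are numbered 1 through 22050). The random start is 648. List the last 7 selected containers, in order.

k = N/n = 22050/25 = 882
19th selection = 648 + 18×882 = 16524
20th: 16524 + 882 = 17406
21st: 17406 + 882 = 18288
22nd: 18288 + 882 = 19170
23rd: 19170 + 882 = 20052
24th: 20052 + 882 = 20934
25th: 20934 + 882 = 21816

16524, 17406, 18288, 19170, 20052, 20934, 21816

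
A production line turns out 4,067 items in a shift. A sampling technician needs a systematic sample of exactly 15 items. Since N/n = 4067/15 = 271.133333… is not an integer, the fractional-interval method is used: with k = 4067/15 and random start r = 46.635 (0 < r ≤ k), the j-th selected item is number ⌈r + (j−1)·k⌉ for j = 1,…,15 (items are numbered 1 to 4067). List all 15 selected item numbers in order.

j=1: r + 0k = 46.635 → ⌈·⌉ = 47
j=2: r + 1k = 317.768333… → ⌈·⌉ = 318
j=3: r + 2k = 588.901666… → ⌈·⌉ = 589
j=4: r + 3k = 860.035 → ⌈·⌉ = 861
j=5: r + 4k = 1131.168333… → ⌈·⌉ = 1132
j=6: r + 5k = 1402.301666… → ⌈·⌉ = 1403
j=7: r + 6k = 1673.435 → ⌈·⌉ = 1674
j=8: r + 7k = 1944.568333… → ⌈·⌉ = 1945
j=9: r + 8k = 2215.701666… → ⌈·⌉ = 2216
j=10: r + 9k = 2486.835 → ⌈·⌉ = 2487
j=11: r + 10k = 2757.968333… → ⌈·⌉ = 2758
j=12: r + 11k = 3029.101666… → ⌈·⌉ = 3030
j=13: r + 12k = 3300.235 → ⌈·⌉ = 3301
j=14: r + 13k = 3571.368333… → ⌈·⌉ = 3572
j=15: r + 14k = 3842.501666… → ⌈·⌉ = 3843

47, 318, 589, 861, 1132, 1403, 1674, 1945, 2216, 2487, 2758, 3030, 3301, 3572, 3843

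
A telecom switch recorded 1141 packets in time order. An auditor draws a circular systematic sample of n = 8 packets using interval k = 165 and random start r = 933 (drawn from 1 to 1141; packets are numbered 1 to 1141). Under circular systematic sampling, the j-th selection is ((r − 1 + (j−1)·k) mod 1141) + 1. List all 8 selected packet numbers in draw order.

Selection 1: 933
Selection 2: 933 + 165 = 1098
Selection 3: 1098 + 165 = 1263 → 1263 − 1141 = 122
Selection 4: 122 + 165 = 287
Selection 5: 287 + 165 = 452
Selection 6: 452 + 165 = 617
Selection 7: 617 + 165 = 782
Selection 8: 782 + 165 = 947

933, 1098, 122, 287, 452, 617, 782, 947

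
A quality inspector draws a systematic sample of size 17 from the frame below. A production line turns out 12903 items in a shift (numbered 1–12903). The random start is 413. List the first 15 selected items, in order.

413, 1172, 1931, 2690, 3449, 4208, 4967, 5726, 6485, 7244, 8003, 8762, 9521, 10280, 11039

k = N/n = 12903/17 = 759
item 1: 413
item 2: 413 + 759 = 1172
item 3: 1172 + 759 = 1931
item 4: 1931 + 759 = 2690
item 5: 2690 + 759 = 3449
item 6: 3449 + 759 = 4208
item 7: 4208 + 759 = 4967
item 8: 4967 + 759 = 5726
item 9: 5726 + 759 = 6485
item 10: 6485 + 759 = 7244
item 11: 7244 + 759 = 8003
item 12: 8003 + 759 = 8762
item 13: 8762 + 759 = 9521
item 14: 9521 + 759 = 10280
item 15: 10280 + 759 = 11039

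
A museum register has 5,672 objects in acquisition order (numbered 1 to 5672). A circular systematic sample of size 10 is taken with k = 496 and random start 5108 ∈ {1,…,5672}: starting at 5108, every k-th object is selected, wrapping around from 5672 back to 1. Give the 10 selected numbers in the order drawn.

5108, 5604, 428, 924, 1420, 1916, 2412, 2908, 3404, 3900

Selection 1: 5108
Selection 2: 5108 + 496 = 5604
Selection 3: 5604 + 496 = 6100 → 6100 − 5672 = 428
Selection 4: 428 + 496 = 924
Selection 5: 924 + 496 = 1420
Selection 6: 1420 + 496 = 1916
Selection 7: 1916 + 496 = 2412
Selection 8: 2412 + 496 = 2908
Selection 9: 2908 + 496 = 3404
Selection 10: 3404 + 496 = 3900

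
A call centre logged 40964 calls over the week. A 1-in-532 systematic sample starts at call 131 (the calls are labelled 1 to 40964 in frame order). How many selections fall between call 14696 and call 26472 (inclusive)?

22

k = 532
First selection ≥ 14696: 131 + ⌈(14696−131)/532⌉·532 = 131 + 28×532 = 15027
Last selection ≤ 26472: 131 + ⌊(26472−131)/532⌋·532 = 131 + 49×532 = 26199
Count = 49 − 28 + 1 = 22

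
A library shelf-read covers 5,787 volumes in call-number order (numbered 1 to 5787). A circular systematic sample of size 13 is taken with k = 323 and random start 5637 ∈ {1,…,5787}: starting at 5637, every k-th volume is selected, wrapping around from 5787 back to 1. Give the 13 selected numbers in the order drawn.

5637, 173, 496, 819, 1142, 1465, 1788, 2111, 2434, 2757, 3080, 3403, 3726

Selection 1: 5637
Selection 2: 5637 + 323 = 5960 → 5960 − 5787 = 173
Selection 3: 173 + 323 = 496
Selection 4: 496 + 323 = 819
Selection 5: 819 + 323 = 1142
Selection 6: 1142 + 323 = 1465
Selection 7: 1465 + 323 = 1788
Selection 8: 1788 + 323 = 2111
Selection 9: 2111 + 323 = 2434
Selection 10: 2434 + 323 = 2757
Selection 11: 2757 + 323 = 3080
Selection 12: 3080 + 323 = 3403
Selection 13: 3403 + 323 = 3726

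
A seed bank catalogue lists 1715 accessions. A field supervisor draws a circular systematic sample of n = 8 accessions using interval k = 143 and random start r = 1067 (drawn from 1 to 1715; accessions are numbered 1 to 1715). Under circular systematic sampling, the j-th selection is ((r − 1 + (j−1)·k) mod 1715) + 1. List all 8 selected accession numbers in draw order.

Selection 1: 1067
Selection 2: 1067 + 143 = 1210
Selection 3: 1210 + 143 = 1353
Selection 4: 1353 + 143 = 1496
Selection 5: 1496 + 143 = 1639
Selection 6: 1639 + 143 = 1782 → 1782 − 1715 = 67
Selection 7: 67 + 143 = 210
Selection 8: 210 + 143 = 353

1067, 1210, 1353, 1496, 1639, 67, 210, 353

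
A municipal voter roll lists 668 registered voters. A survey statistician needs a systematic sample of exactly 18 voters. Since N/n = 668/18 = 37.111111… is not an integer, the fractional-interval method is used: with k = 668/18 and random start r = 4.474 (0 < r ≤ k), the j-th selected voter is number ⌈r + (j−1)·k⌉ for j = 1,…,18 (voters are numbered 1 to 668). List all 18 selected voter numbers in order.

5, 42, 79, 116, 153, 191, 228, 265, 302, 339, 376, 413, 450, 487, 525, 562, 599, 636

j=1: r + 0k = 4.474 → ⌈·⌉ = 5
j=2: r + 1k = 41.585111… → ⌈·⌉ = 42
j=3: r + 2k = 78.696222… → ⌈·⌉ = 79
j=4: r + 3k = 115.807333… → ⌈·⌉ = 116
j=5: r + 4k = 152.918444… → ⌈·⌉ = 153
j=6: r + 5k = 190.029555… → ⌈·⌉ = 191
j=7: r + 6k = 227.140666… → ⌈·⌉ = 228
j=8: r + 7k = 264.251777… → ⌈·⌉ = 265
j=9: r + 8k = 301.362888… → ⌈·⌉ = 302
j=10: r + 9k = 338.474 → ⌈·⌉ = 339
j=11: r + 10k = 375.585111… → ⌈·⌉ = 376
j=12: r + 11k = 412.696222… → ⌈·⌉ = 413
j=13: r + 12k = 449.807333… → ⌈·⌉ = 450
j=14: r + 13k = 486.918444… → ⌈·⌉ = 487
j=15: r + 14k = 524.029555… → ⌈·⌉ = 525
j=16: r + 15k = 561.140666… → ⌈·⌉ = 562
j=17: r + 16k = 598.251777… → ⌈·⌉ = 599
j=18: r + 17k = 635.362888… → ⌈·⌉ = 636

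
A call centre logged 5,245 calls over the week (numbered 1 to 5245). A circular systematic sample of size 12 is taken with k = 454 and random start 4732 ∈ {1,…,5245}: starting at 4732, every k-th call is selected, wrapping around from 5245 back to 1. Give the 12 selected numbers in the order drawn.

4732, 5186, 395, 849, 1303, 1757, 2211, 2665, 3119, 3573, 4027, 4481

Selection 1: 4732
Selection 2: 4732 + 454 = 5186
Selection 3: 5186 + 454 = 5640 → 5640 − 5245 = 395
Selection 4: 395 + 454 = 849
Selection 5: 849 + 454 = 1303
Selection 6: 1303 + 454 = 1757
Selection 7: 1757 + 454 = 2211
Selection 8: 2211 + 454 = 2665
Selection 9: 2665 + 454 = 3119
Selection 10: 3119 + 454 = 3573
Selection 11: 3573 + 454 = 4027
Selection 12: 4027 + 454 = 4481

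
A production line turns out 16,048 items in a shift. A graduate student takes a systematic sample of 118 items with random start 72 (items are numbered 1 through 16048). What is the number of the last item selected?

k = 16048/118 = 136
118th selection = r + (118−1)·k = 72 + 117×136 = 72 + 15912 = 15984

15984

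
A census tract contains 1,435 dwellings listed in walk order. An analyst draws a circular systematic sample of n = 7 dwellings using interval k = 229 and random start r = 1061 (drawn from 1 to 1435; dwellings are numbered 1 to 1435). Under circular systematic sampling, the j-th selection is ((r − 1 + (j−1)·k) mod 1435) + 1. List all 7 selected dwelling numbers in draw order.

1061, 1290, 84, 313, 542, 771, 1000

Selection 1: 1061
Selection 2: 1061 + 229 = 1290
Selection 3: 1290 + 229 = 1519 → 1519 − 1435 = 84
Selection 4: 84 + 229 = 313
Selection 5: 313 + 229 = 542
Selection 6: 542 + 229 = 771
Selection 7: 771 + 229 = 1000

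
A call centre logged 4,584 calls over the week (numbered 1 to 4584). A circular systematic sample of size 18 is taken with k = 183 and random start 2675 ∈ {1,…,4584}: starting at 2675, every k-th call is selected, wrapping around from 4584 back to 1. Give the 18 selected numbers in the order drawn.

Selection 1: 2675
Selection 2: 2675 + 183 = 2858
Selection 3: 2858 + 183 = 3041
Selection 4: 3041 + 183 = 3224
Selection 5: 3224 + 183 = 3407
Selection 6: 3407 + 183 = 3590
Selection 7: 3590 + 183 = 3773
Selection 8: 3773 + 183 = 3956
Selection 9: 3956 + 183 = 4139
Selection 10: 4139 + 183 = 4322
Selection 11: 4322 + 183 = 4505
Selection 12: 4505 + 183 = 4688 → 4688 − 4584 = 104
Selection 13: 104 + 183 = 287
Selection 14: 287 + 183 = 470
Selection 15: 470 + 183 = 653
Selection 16: 653 + 183 = 836
Selection 17: 836 + 183 = 1019
Selection 18: 1019 + 183 = 1202

2675, 2858, 3041, 3224, 3407, 3590, 3773, 3956, 4139, 4322, 4505, 104, 287, 470, 653, 836, 1019, 1202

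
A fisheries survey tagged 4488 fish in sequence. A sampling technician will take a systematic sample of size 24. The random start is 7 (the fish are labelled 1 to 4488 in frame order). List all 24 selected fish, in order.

7, 194, 381, 568, 755, 942, 1129, 1316, 1503, 1690, 1877, 2064, 2251, 2438, 2625, 2812, 2999, 3186, 3373, 3560, 3747, 3934, 4121, 4308

k = N/n = 4488/24 = 187
fish 1: 7
fish 2: 7 + 187 = 194
fish 3: 194 + 187 = 381
fish 4: 381 + 187 = 568
fish 5: 568 + 187 = 755
fish 6: 755 + 187 = 942
fish 7: 942 + 187 = 1129
fish 8: 1129 + 187 = 1316
fish 9: 1316 + 187 = 1503
fish 10: 1503 + 187 = 1690
fish 11: 1690 + 187 = 1877
fish 12: 1877 + 187 = 2064
fish 13: 2064 + 187 = 2251
fish 14: 2251 + 187 = 2438
fish 15: 2438 + 187 = 2625
fish 16: 2625 + 187 = 2812
fish 17: 2812 + 187 = 2999
fish 18: 2999 + 187 = 3186
fish 19: 3186 + 187 = 3373
fish 20: 3373 + 187 = 3560
fish 21: 3560 + 187 = 3747
fish 22: 3747 + 187 = 3934
fish 23: 3934 + 187 = 4121
fish 24: 4121 + 187 = 4308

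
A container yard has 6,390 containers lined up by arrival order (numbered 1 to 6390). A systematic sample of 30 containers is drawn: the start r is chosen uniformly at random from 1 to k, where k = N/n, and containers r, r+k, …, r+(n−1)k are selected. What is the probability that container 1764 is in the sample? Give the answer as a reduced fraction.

k = 6390/30 = 213.
Container 1764 is selected iff r ≡ 1764 (mod 213); exactly one such r in {1,…,213}.
Inclusion probability = 1/213.

1/213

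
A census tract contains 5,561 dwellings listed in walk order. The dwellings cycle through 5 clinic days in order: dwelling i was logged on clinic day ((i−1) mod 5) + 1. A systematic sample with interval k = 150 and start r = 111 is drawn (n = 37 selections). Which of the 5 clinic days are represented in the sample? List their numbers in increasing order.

Consecutive selections differ by k = 150, so their clinic day numbers differ by 150 mod 5 = 0.
gcd(150, 5) = 5, so the sample visits 5/5 = 1 distinct residues mod 5.
Start 111 is clinic day 1; the clinic days hit are 1.

1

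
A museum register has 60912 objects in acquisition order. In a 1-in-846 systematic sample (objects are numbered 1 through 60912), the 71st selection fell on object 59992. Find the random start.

k = 846
r = 59992 − (71−1)×846 = 59992 − 59220 = 772

772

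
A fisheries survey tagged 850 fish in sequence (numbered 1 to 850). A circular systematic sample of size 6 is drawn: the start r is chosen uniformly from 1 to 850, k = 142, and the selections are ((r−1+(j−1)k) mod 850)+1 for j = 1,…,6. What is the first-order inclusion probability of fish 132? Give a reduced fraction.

For each position j, as r ranges over 1…850 the j-th selection hits every fish exactly once, so fish 132 is selected for exactly 6 of the 850 starts.
Inclusion probability = 6/850 = 3/425.

3/425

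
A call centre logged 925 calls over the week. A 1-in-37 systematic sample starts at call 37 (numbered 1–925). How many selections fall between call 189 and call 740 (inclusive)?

k = 37
First selection ≥ 189: 37 + ⌈(189−37)/37⌉·37 = 37 + 5×37 = 222
Last selection ≤ 740: 37 + ⌊(740−37)/37⌋·37 = 37 + 19×37 = 740
Count = 19 − 5 + 1 = 15

15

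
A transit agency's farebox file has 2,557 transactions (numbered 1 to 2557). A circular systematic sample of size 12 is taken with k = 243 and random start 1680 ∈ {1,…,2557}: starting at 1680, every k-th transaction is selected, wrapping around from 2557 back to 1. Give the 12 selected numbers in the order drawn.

Selection 1: 1680
Selection 2: 1680 + 243 = 1923
Selection 3: 1923 + 243 = 2166
Selection 4: 2166 + 243 = 2409
Selection 5: 2409 + 243 = 2652 → 2652 − 2557 = 95
Selection 6: 95 + 243 = 338
Selection 7: 338 + 243 = 581
Selection 8: 581 + 243 = 824
Selection 9: 824 + 243 = 1067
Selection 10: 1067 + 243 = 1310
Selection 11: 1310 + 243 = 1553
Selection 12: 1553 + 243 = 1796

1680, 1923, 2166, 2409, 95, 338, 581, 824, 1067, 1310, 1553, 1796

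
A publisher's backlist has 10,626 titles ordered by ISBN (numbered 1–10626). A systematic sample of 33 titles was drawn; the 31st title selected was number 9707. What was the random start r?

k = 10626/33 = 322
r = 9707 − (31−1)×322 = 9707 − 9660 = 47

47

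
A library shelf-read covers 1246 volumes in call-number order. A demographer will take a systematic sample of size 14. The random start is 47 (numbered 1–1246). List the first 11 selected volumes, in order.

k = N/n = 1246/14 = 89
volume 1: 47
volume 2: 47 + 89 = 136
volume 3: 136 + 89 = 225
volume 4: 225 + 89 = 314
volume 5: 314 + 89 = 403
volume 6: 403 + 89 = 492
volume 7: 492 + 89 = 581
volume 8: 581 + 89 = 670
volume 9: 670 + 89 = 759
volume 10: 759 + 89 = 848
volume 11: 848 + 89 = 937

47, 136, 225, 314, 403, 492, 581, 670, 759, 848, 937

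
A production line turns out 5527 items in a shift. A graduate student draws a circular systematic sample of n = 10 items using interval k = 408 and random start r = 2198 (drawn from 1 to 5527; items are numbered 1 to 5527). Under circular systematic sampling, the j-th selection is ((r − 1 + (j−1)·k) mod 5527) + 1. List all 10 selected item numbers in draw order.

2198, 2606, 3014, 3422, 3830, 4238, 4646, 5054, 5462, 343

Selection 1: 2198
Selection 2: 2198 + 408 = 2606
Selection 3: 2606 + 408 = 3014
Selection 4: 3014 + 408 = 3422
Selection 5: 3422 + 408 = 3830
Selection 6: 3830 + 408 = 4238
Selection 7: 4238 + 408 = 4646
Selection 8: 4646 + 408 = 5054
Selection 9: 5054 + 408 = 5462
Selection 10: 5462 + 408 = 5870 → 5870 − 5527 = 343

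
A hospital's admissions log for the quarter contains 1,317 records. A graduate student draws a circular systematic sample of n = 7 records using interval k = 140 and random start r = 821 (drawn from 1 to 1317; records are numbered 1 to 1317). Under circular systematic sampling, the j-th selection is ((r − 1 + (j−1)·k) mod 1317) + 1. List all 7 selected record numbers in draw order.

Selection 1: 821
Selection 2: 821 + 140 = 961
Selection 3: 961 + 140 = 1101
Selection 4: 1101 + 140 = 1241
Selection 5: 1241 + 140 = 1381 → 1381 − 1317 = 64
Selection 6: 64 + 140 = 204
Selection 7: 204 + 140 = 344

821, 961, 1101, 1241, 64, 204, 344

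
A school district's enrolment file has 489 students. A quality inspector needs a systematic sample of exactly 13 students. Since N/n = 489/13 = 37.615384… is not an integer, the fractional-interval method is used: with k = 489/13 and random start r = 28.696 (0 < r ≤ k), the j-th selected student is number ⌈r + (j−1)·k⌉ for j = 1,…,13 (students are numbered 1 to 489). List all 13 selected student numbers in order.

j=1: r + 0k = 28.696 → ⌈·⌉ = 29
j=2: r + 1k = 66.311384… → ⌈·⌉ = 67
j=3: r + 2k = 103.926769… → ⌈·⌉ = 104
j=4: r + 3k = 141.542153… → ⌈·⌉ = 142
j=5: r + 4k = 179.157538… → ⌈·⌉ = 180
j=6: r + 5k = 216.772923… → ⌈·⌉ = 217
j=7: r + 6k = 254.388307… → ⌈·⌉ = 255
j=8: r + 7k = 292.003692… → ⌈·⌉ = 293
j=9: r + 8k = 329.619076… → ⌈·⌉ = 330
j=10: r + 9k = 367.234461… → ⌈·⌉ = 368
j=11: r + 10k = 404.849846… → ⌈·⌉ = 405
j=12: r + 11k = 442.465230… → ⌈·⌉ = 443
j=13: r + 12k = 480.080615… → ⌈·⌉ = 481

29, 67, 104, 142, 180, 217, 255, 293, 330, 368, 405, 443, 481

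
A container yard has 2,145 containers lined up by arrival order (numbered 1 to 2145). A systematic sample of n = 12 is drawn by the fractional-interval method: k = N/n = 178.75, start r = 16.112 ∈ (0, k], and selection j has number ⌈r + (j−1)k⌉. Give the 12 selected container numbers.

j=1: r + 0k = 16.112 → ⌈·⌉ = 17
j=2: r + 1k = 194.862 → ⌈·⌉ = 195
j=3: r + 2k = 373.612 → ⌈·⌉ = 374
j=4: r + 3k = 552.362 → ⌈·⌉ = 553
j=5: r + 4k = 731.112 → ⌈·⌉ = 732
j=6: r + 5k = 909.862 → ⌈·⌉ = 910
j=7: r + 6k = 1088.612 → ⌈·⌉ = 1089
j=8: r + 7k = 1267.362 → ⌈·⌉ = 1268
j=9: r + 8k = 1446.112 → ⌈·⌉ = 1447
j=10: r + 9k = 1624.862 → ⌈·⌉ = 1625
j=11: r + 10k = 1803.612 → ⌈·⌉ = 1804
j=12: r + 11k = 1982.362 → ⌈·⌉ = 1983

17, 195, 374, 553, 732, 910, 1089, 1268, 1447, 1625, 1804, 1983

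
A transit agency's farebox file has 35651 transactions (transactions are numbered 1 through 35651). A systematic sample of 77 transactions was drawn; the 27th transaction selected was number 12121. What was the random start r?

k = 35651/77 = 463
r = 12121 − (27−1)×463 = 12121 − 12038 = 83

83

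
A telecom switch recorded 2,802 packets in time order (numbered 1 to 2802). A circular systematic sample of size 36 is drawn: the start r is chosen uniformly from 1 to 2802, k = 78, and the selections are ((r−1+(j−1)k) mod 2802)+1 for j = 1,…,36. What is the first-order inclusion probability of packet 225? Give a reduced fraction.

For each position j, as r ranges over 1…2802 the j-th selection hits every packet exactly once, so packet 225 is selected for exactly 36 of the 2802 starts.
Inclusion probability = 36/2802 = 6/467.

6/467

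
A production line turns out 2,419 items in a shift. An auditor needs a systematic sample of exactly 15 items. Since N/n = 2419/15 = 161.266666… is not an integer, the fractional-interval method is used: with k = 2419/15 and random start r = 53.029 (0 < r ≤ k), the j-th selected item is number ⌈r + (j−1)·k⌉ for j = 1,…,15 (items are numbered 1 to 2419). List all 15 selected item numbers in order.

54, 215, 376, 537, 699, 860, 1021, 1182, 1344, 1505, 1666, 1827, 1989, 2150, 2311

j=1: r + 0k = 53.029 → ⌈·⌉ = 54
j=2: r + 1k = 214.295666… → ⌈·⌉ = 215
j=3: r + 2k = 375.562333… → ⌈·⌉ = 376
j=4: r + 3k = 536.829 → ⌈·⌉ = 537
j=5: r + 4k = 698.095666… → ⌈·⌉ = 699
j=6: r + 5k = 859.362333… → ⌈·⌉ = 860
j=7: r + 6k = 1020.629 → ⌈·⌉ = 1021
j=8: r + 7k = 1181.895666… → ⌈·⌉ = 1182
j=9: r + 8k = 1343.162333… → ⌈·⌉ = 1344
j=10: r + 9k = 1504.429 → ⌈·⌉ = 1505
j=11: r + 10k = 1665.695666… → ⌈·⌉ = 1666
j=12: r + 11k = 1826.962333… → ⌈·⌉ = 1827
j=13: r + 12k = 1988.229 → ⌈·⌉ = 1989
j=14: r + 13k = 2149.495666… → ⌈·⌉ = 2150
j=15: r + 14k = 2310.762333… → ⌈·⌉ = 2311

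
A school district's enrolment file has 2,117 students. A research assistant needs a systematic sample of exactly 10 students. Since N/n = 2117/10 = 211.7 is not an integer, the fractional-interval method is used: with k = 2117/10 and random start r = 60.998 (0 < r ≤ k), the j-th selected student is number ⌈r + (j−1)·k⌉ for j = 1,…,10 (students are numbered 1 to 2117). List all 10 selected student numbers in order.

61, 273, 485, 697, 908, 1120, 1332, 1543, 1755, 1967

j=1: r + 0k = 60.998 → ⌈·⌉ = 61
j=2: r + 1k = 272.698 → ⌈·⌉ = 273
j=3: r + 2k = 484.398 → ⌈·⌉ = 485
j=4: r + 3k = 696.098 → ⌈·⌉ = 697
j=5: r + 4k = 907.798 → ⌈·⌉ = 908
j=6: r + 5k = 1119.498 → ⌈·⌉ = 1120
j=7: r + 6k = 1331.198 → ⌈·⌉ = 1332
j=8: r + 7k = 1542.898 → ⌈·⌉ = 1543
j=9: r + 8k = 1754.598 → ⌈·⌉ = 1755
j=10: r + 9k = 1966.298 → ⌈·⌉ = 1967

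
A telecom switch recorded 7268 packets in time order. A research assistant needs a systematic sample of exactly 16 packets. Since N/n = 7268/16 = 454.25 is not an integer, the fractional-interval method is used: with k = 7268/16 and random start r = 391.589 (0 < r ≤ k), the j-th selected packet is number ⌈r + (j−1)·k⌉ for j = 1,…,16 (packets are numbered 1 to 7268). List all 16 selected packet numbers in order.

392, 846, 1301, 1755, 2209, 2663, 3118, 3572, 4026, 4480, 4935, 5389, 5843, 6297, 6752, 7206

j=1: r + 0k = 391.589 → ⌈·⌉ = 392
j=2: r + 1k = 845.839 → ⌈·⌉ = 846
j=3: r + 2k = 1300.089 → ⌈·⌉ = 1301
j=4: r + 3k = 1754.339 → ⌈·⌉ = 1755
j=5: r + 4k = 2208.589 → ⌈·⌉ = 2209
j=6: r + 5k = 2662.839 → ⌈·⌉ = 2663
j=7: r + 6k = 3117.089 → ⌈·⌉ = 3118
j=8: r + 7k = 3571.339 → ⌈·⌉ = 3572
j=9: r + 8k = 4025.589 → ⌈·⌉ = 4026
j=10: r + 9k = 4479.839 → ⌈·⌉ = 4480
j=11: r + 10k = 4934.089 → ⌈·⌉ = 4935
j=12: r + 11k = 5388.339 → ⌈·⌉ = 5389
j=13: r + 12k = 5842.589 → ⌈·⌉ = 5843
j=14: r + 13k = 6296.839 → ⌈·⌉ = 6297
j=15: r + 14k = 6751.089 → ⌈·⌉ = 6752
j=16: r + 15k = 7205.339 → ⌈·⌉ = 7206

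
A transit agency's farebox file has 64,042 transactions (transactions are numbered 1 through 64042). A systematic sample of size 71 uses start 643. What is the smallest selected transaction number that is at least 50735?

51155

k = 64042/71 = 902
Steps past start: ⌈(50735 − 643)/902⌉ = ⌈50092/902⌉ = 56
Selected transaction: 643 + 56×902 = 51155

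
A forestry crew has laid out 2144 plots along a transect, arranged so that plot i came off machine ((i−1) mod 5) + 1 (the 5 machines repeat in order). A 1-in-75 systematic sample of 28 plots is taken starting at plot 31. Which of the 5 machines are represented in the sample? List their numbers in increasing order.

Consecutive selections differ by k = 75, so their machine numbers differ by 75 mod 5 = 0.
gcd(75, 5) = 5, so the sample visits 5/5 = 1 distinct residues mod 5.
Start 31 is machine 1; the machines hit are 1.

1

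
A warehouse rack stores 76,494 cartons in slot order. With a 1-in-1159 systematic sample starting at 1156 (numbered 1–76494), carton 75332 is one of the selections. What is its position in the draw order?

65

k = 1159
position = (75332 − 1156)/1159 + 1 = 74176/1159 + 1 = 64 + 1 = 65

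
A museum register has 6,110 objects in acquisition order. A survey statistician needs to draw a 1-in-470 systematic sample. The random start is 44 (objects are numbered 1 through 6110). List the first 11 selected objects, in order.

object 1: 44
object 2: 44 + 470 = 514
object 3: 514 + 470 = 984
object 4: 984 + 470 = 1454
object 5: 1454 + 470 = 1924
object 6: 1924 + 470 = 2394
object 7: 2394 + 470 = 2864
object 8: 2864 + 470 = 3334
object 9: 3334 + 470 = 3804
object 10: 3804 + 470 = 4274
object 11: 4274 + 470 = 4744

44, 514, 984, 1454, 1924, 2394, 2864, 3334, 3804, 4274, 4744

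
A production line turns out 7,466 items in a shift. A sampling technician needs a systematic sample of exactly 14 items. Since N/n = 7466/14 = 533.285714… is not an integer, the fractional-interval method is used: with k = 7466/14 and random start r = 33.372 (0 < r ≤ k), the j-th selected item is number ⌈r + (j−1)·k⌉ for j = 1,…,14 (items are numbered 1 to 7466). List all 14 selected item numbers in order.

j=1: r + 0k = 33.372 → ⌈·⌉ = 34
j=2: r + 1k = 566.657714… → ⌈·⌉ = 567
j=3: r + 2k = 1099.943428… → ⌈·⌉ = 1100
j=4: r + 3k = 1633.229142… → ⌈·⌉ = 1634
j=5: r + 4k = 2166.514857… → ⌈·⌉ = 2167
j=6: r + 5k = 2699.800571… → ⌈·⌉ = 2700
j=7: r + 6k = 3233.086285… → ⌈·⌉ = 3234
j=8: r + 7k = 3766.372 → ⌈·⌉ = 3767
j=9: r + 8k = 4299.657714… → ⌈·⌉ = 4300
j=10: r + 9k = 4832.943428… → ⌈·⌉ = 4833
j=11: r + 10k = 5366.229142… → ⌈·⌉ = 5367
j=12: r + 11k = 5899.514857… → ⌈·⌉ = 5900
j=13: r + 12k = 6432.800571… → ⌈·⌉ = 6433
j=14: r + 13k = 6966.086285… → ⌈·⌉ = 6967

34, 567, 1100, 1634, 2167, 2700, 3234, 3767, 4300, 4833, 5367, 5900, 6433, 6967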